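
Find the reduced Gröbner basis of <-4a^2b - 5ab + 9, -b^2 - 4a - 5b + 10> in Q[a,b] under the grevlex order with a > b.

f_1 = -4a^2b - 5ab + 9, LT = a^2b.
f_2 = -b^2 - 4a - 5b + 10, LT = b^2.

S(f_1,f_2): lcm = a^2b^2. S = -4a^3 - 5a^2b + 5/4ab^2 + 10a^2 - 9/4b.
  reduce S modulo (f_1, f_2):
  remainder -4a^3 + 5a^2 + 25/2a - 9/4b - 45/4 ≠ 0; add g_3 = -4a^3 + 5a^2 + 25/2a - 9/4b - 45/4 to the basis.

The other S-polynomials (S(f_1,g_3), S(f_2,g_3)) all reduce to 0 modulo the current basis, so we have a Gröbner basis.

G = {a^3 - 5/4a^2 - 25/8a + 9/16b + 45/16, a^2b + 5/4ab - 9/4, b^2 + 4a + 5b - 10}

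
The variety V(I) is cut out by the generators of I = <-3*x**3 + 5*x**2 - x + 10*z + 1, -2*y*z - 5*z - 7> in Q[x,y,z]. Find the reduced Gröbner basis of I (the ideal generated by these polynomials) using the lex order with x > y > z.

f_1 = -3*x**3 + 5*x**2 - x + 10*z + 1, LT = x**3.
f_2 = -2*y*z - 5*z - 7, LT = y*z.

The S-polynomials (S(f_1,f_2)) all reduce to 0 modulo the current basis, so we have a Gröbner basis.

G = {x**3 - 5/3*x**2 + 1/3*x - 10/3*z - 1/3, y*z + 5/2*z + 7/2}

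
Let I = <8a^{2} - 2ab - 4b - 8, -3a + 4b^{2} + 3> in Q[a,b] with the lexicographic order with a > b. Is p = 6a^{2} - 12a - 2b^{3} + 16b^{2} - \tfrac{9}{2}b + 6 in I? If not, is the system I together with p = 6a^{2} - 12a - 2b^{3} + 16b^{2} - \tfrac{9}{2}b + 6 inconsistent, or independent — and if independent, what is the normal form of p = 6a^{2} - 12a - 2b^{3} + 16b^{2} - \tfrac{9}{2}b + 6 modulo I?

6a^{2} - 12a - 2b^{3} + 16b^{2} - \tfrac{9}{2}b + 6 lies in I (it reduces to 0).

First compute the reduced Gröbner basis of I by Buchberger's algorithm.
f_1 = 8a^{2} - 2ab - 4b - 8, LT = a^{2}.
f_2 = -3a + 4b^{2} + 3, LT = a.

S(f_1,f_2): lcm = a^{2}. S = \tfrac{4}{3}ab^{2} - \tfrac{1}{4}ab + a - \tfrac{1}{2}b - 1.
  reduce S modulo (f_1, f_2):
  remainder \tfrac{16}{9}b^{4} - \tfrac{1}{3}b^{3} + \tfrac{8}{3}b^{2} - \tfrac{3}{4}b ≠ 0; add h_3 = \tfrac{16}{9}b^{4} - \tfrac{1}{3}b^{3} + \tfrac{8}{3}b^{2} - \tfrac{3}{4}b to the basis.

The other S-polynomials (S(f_1,h_3), S(f_2,h_3)) all reduce to 0 modulo the current basis, so we have a Gröbner basis.
Inter-reduce: drop elements whose leading term is divisible by another's, tail-reduce, and make monic.
Reduced Gröbner basis: {a - \tfrac{4}{3}b^{2} - 1, b^{4} - \tfrac{3}{16}b^{3} + \tfrac{3}{2}b^{2} - \tfrac{27}{64}b}.
Label its elements g_1 = a - \tfrac{4}{3}b^{2} - 1, g_2 = b^{4} - \tfrac{3}{16}b^{3} + \tfrac{3}{2}b^{2} - \tfrac{27}{64}b.

Reduce p = 6a^{2} - 12a - 2b^{3} + 16b^{2} - \tfrac{9}{2}b + 6 modulo G:
  leading term a^{2}: subtract (6a)·g_1 from 6a^{2} - 12a - 2b^{3} + 16b^{2} - \tfrac{9}{2}b + 6 → 8ab^{2} - 6a - 2b^{3} + 16b^{2} - \tfrac{9}{2}b + 6
  leading term ab^{2}: subtract (8b^{2})·g_1 from 8ab^{2} - 6a - 2b^{3} + 16b^{2} - \tfrac{9}{2}b + 6 → -6a + \tfrac{32}{3}b^{4} - 2b^{3} + 24b^{2} - \tfrac{9}{2}b + 6
  leading term a: subtract (-6)·g_1 from -6a + \tfrac{32}{3}b^{4} - 2b^{3} + 24b^{2} - \tfrac{9}{2}b + 6 → \tfrac{32}{3}b^{4} - 2b^{3} + 16b^{2} - \tfrac{9}{2}b
  leading term b^{4}: subtract (\tfrac{32}{3})·g_2 from \tfrac{32}{3}b^{4} - 2b^{3} + 16b^{2} - \tfrac{9}{2}b → 0
  normal form = 0.
Since the normal form is 0, p ∈ I.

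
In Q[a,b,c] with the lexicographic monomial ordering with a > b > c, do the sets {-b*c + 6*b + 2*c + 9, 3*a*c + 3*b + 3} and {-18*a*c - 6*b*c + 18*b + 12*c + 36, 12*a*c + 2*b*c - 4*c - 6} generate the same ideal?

Two ideals are equal iff their reduced Gröbner bases coincide (the reduced basis is unique for a fixed ordering).
Buchberger on the first generating set:
f_1 = -b*c + 6*b + 2*c + 9, LT = b*c.
f_2 = 3*a*c + 3*b + 3, LT = a*c.

S(f_1,f_2): lcm = a*b*c. S = -6*a*b - 2*a*c - 9*a - b**2 - b.
  leading term a*b: no divisor's leading term divides it; move -6*a*b to the remainder.
  leading term a*c: subtract (-2/3)·f_2 from -2*a*c - 9*a - b**2 - b → -9*a - b**2 + b + 2
  leading term a: no divisor's leading term divides it; move -9*a to the remainder.
  leading term b**2: no divisor's leading term divides it; move -b**2 to the remainder.
  leading term b: no divisor's leading term divides it; move b to the remainder.
  leading term 1: no divisor's leading term divides it; move 2 to the remainder.
  remainder -6*a*b - 9*a - b**2 + b + 2 ≠ 0; add g_3 = -6*a*b - 9*a - b**2 + b + 2 to the basis.

The other S-polynomials (S(f_1,g_3), S(f_2,g_3)) all reduce to 0 modulo the current basis, so we have a Gröbner basis.
Inter-reduce: drop elements whose leading term is divisible by another's, tail-reduce, and make monic.
Reduced Gröbner basis: {a*b + 3/2*a + 1/6*b**2 - 1/6*b - 1/3, a*c + b + 1, b*c - 6*b - 2*c - 9}.

Buchberger on the second generating set:
h_1 = -18*a*c - 6*b*c + 18*b + 12*c + 36, LT = a*c.
h_2 = 12*a*c + 2*b*c - 4*c - 6, LT = a*c.

S(h_1,h_2): lcm = a*c. S = 1/6*b*c - b - 1/3*c - 3/2.
  leading term b*c: no divisor's leading term divides it; move 1/6*b*c to the remainder.
  leading term b: no divisor's leading term divides it; move -b to the remainder.
  leading term c: no divisor's leading term divides it; move -1/3*c to the remainder.
  leading term 1: no divisor's leading term divides it; move -3/2 to the remainder.
  remainder 1/6*b*c - b - 1/3*c - 3/2 ≠ 0; add k_3 = 1/6*b*c - b - 1/3*c - 3/2 to the basis.

S(h_1,k_3): lcm = a*b*c. S = 6*a*b + 2*a*c + 9*a + 1/3*b**2*c - b**2 - 2/3*b*c - 2*b.
  leading term a*b: no divisor's leading term divides it; move 6*a*b to the remainder.
  leading term a*c: subtract (-1/9)·h_1 from 2*a*c + 9*a + 1/3*b**2*c - b**2 - 2/3*b*c - 2*b → 9*a + 1/3*b**2*c - b**2 - 4/3*b*c + 4/3*c + 4
  leading term a: no divisor's leading term divides it; move 9*a to the remainder.
  leading term b**2*c: subtract (2*b)·k_3 from 1/3*b**2*c - b**2 - 4/3*b*c + 4/3*c + 4 → b**2 - 2/3*b*c + 3*b + 4/3*c + 4
  leading term b**2: no divisor's leading term divides it; move b**2 to the remainder.
  leading term b*c: subtract (-4)·k_3 from -2/3*b*c + 3*b + 4/3*c + 4 → -b - 2
  leading term b: no divisor's leading term divides it; move -b to the remainder.
  leading term 1: no divisor's leading term divides it; move -2 to the remainder.
  remainder 6*a*b + 9*a + b**2 - b - 2 ≠ 0; add k_4 = 6*a*b + 9*a + b**2 - b - 2 to the basis.

The other S-polynomials (S(h_2,k_3), S(h_1,k_4), S(h_2,k_4), S(k_3,k_4)) all reduce to 0 modulo the current basis, so we have a Gröbner basis.
Inter-reduce: drop elements whose leading term is divisible by another's, tail-reduce, and make monic.
Reduced Gröbner basis: {a*b + 3/2*a + 1/6*b**2 - 1/6*b - 1/3, a*c + b + 1, b*c - 6*b - 2*c - 9}.

The two bases agree; hence the ideals are identical.

Yes, the ideals are equal.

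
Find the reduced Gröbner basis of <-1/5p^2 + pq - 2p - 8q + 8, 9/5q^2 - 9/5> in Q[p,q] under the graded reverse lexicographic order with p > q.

G = {p^2 - 5pq + 10p + 40q - 40, q^2 - 1}

f_1 = -1/5p^2 + pq - 2p - 8q + 8, LT = p^2.
f_2 = 9/5q^2 - 9/5, LT = q^2.

The S-polynomials (S(f_1,f_2)) all reduce to 0 modulo the current basis, so we have a Gröbner basis.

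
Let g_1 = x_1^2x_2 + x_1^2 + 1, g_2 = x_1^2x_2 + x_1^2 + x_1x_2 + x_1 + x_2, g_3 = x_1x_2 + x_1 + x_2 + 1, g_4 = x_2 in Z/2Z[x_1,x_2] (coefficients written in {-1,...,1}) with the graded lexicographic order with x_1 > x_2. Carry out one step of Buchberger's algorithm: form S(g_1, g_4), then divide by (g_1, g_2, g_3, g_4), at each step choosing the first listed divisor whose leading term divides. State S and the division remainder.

lcm(LM(g_1), LM(g_4)) = x_1^2x_2.
S = (lcm/LT(g_1))·g_1 − (lcm/LT(g_4))·g_4 = x_1^2 + 1.
Reduce S modulo (g_1, g_2, g_3, g_4) in that order:
  leading term x_1^2: no divisor's leading term divides it; move x_1^2 to the remainder.
  leading term 1: no divisor's leading term divides it; move 1 to the remainder.
The remainder x_1^2 + 1 is nonzero, so it would be added as the next basis element.

S(g_1, g_4) = x_1^2 + 1; remainder on division = x_1^2 + 1.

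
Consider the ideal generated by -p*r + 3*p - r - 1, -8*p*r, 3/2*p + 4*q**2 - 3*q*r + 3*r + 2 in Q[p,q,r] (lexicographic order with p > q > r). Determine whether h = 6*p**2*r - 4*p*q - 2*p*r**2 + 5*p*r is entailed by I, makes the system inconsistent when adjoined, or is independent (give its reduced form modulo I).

6*p**2*r - 4*p*q - 2*p*r**2 + 5*p*r is independent of I; its normal form modulo I is -4/3*q*r - 4/3*q.

First compute the reduced Gröbner basis of I by Buchberger's algorithm.
f_1 = -p*r + 3*p - r - 1, LT = p*r.
f_2 = -8*p*r, LT = p*r.
f_3 = 3/2*p + 4*q**2 - 3*q*r + 3*r + 2, LT = p.

S(f_1,f_2): lcm = p*r. S = -3*p + r + 1.
  reduce S modulo (f_1, f_2, f_3):
  remainder 8*q**2 - 6*q*r + 7*r + 5 ≠ 0; add k_4 = 8*q**2 - 6*q*r + 7*r + 5 to the basis.

S(f_1,f_3): lcm = p*r. S = -3*p - 8/3*q**2*r + 2*q*r**2 - 2*r**2 - 1/3*r + 1.
  reduce S modulo (f_1, f_2, f_3, k_4):
  remainder 1/3*r**2 + 1/3*r ≠ 0; add k_5 = 1/3*r**2 + 1/3*r to the basis.

The other S-polynomials (S(f_2,f_3), S(f_1,k_4), S(f_2,k_4), S(f_3,k_4), S(f_1,k_5), S(f_2,k_5), S(f_3,k_5), S(k_4,k_5)) all reduce to 0 modulo the current basis, so we have a Gröbner basis.
Inter-reduce: drop elements whose leading term is divisible by another's, tail-reduce, and make monic.
Reduced Gröbner basis: {p - 1/3*r - 1/3, q**2 - 3/4*q*r + 7/8*r + 5/8, r**2 + r}.
Label its elements g_1 = p - 1/3*r - 1/3, g_2 = q**2 - 3/4*q*r + 7/8*r + 5/8, g_3 = r**2 + r.

Reduce h = 6*p**2*r - 4*p*q - 2*p*r**2 + 5*p*r modulo G:
  leading term p**2*r: subtract (6*p*r)·g_1 from 6*p**2*r - 4*p*q - 2*p*r**2 + 5*p*r → -4*p*q + 7*p*r
  leading term p*q: subtract (-4*q)·g_1 from -4*p*q + 7*p*r → 7*p*r - 4/3*q*r - 4/3*q
  leading term p*r: subtract (7*r)·g_1 from 7*p*r - 4/3*q*r - 4/3*q → -4/3*q*r - 4/3*q + 7/3*r**2 + 7/3*r
  leading term q*r: no divisor's leading term divides it; move -4/3*q*r to the remainder.
  leading term q: no divisor's leading term divides it; move -4/3*q to the remainder.
  leading term r**2: subtract (7/3)·g_3 from 7/3*r**2 + 7/3*r → 0
  normal form = -4/3*q*r - 4/3*q.
The normal form is nonzero, so h ∉ I. Since h minus its normal form lies in I, I + (h) = I + (n) where n = -4/3*q*r - 4/3*q; decide whether this ideal is the whole ring.
Run Buchberger on G together with n (pairs among the g_i already reduce to 0 since G is a Gröbner basis):
g_1 = p - 1/3*r - 1/3, LT = p.
g_2 = q**2 - 3/4*q*r + 7/8*r + 5/8, LT = q**2.
g_3 = r**2 + r, LT = r**2.
n = -4/3*q*r - 4/3*q, LT = q*r.

S(g_2,n): lcm = q**2*r. S = -q**2 - 3/4*q*r**2 + 7/8*r**2 + 5/8*r.
  reduce S modulo (g_1, g_2, g_3, n):
  remainder 5/8*r + 5/8 ≠ 0; add m_5 = 5/8*r + 5/8 to the basis.

The other S-polynomials (S(g_1,g_2), S(g_1,g_3), S(g_1,n), S(g_2,g_3), S(g_3,n), S(g_1,m_5), S(g_2,m_5), S(g_3,m_5), S(n,m_5)) all reduce to 0 modulo the current basis, so we have a Gröbner basis.
Inter-reduce: drop elements whose leading term is divisible by another's, tail-reduce, and make monic.
Reduced Gröbner basis: {p, q**2 + 3/4*q - 1/4, r + 1}.
The reduced Gröbner basis of I + (h) is {p, q**2 + 3/4*q - 1/4, r + 1} ≠ {1}, a proper ideal, so the enlarged system stays consistent: h is independent of I, with normal form -4/3*q*r - 4/3*q.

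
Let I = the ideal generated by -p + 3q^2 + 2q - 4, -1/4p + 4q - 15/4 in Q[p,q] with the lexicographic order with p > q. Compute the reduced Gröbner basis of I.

G = {p - 16q + 15, q^2 - 14/3q + 11/3}

The reduced Gröbner basis is the canonical form of the ideal for this ordering.

f_1 = -p + 3q^2 + 2q - 4, LT = p.
f_2 = -1/4p + 4q - 15/4, LT = p.

S(f_1,f_2): lcm = p. S = -3q^2 + 14q - 11.
  reduce S modulo (f_1, f_2):
  remainder -3q^2 + 14q - 11 ≠ 0; add g_3 = -3q^2 + 14q - 11 to the basis.

The other S-polynomials (S(f_1,g_3), S(f_2,g_3)) all reduce to 0 modulo the current basis, so we have a Gröbner basis.
Inter-reduce: drop elements whose leading term is divisible by another's, tail-reduce, and make monic.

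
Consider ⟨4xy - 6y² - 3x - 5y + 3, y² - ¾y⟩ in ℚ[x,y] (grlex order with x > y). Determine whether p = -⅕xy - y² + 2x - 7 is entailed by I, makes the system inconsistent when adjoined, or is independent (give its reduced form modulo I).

First compute the reduced Gröbner basis of I by Buchberger's algorithm.
f_1 = 4xy - 6y² - 3x - 5y + 3, LT = xy.
f_2 = y² - ¾y, LT = y².

S(f_1,f_2): lcm = xy². S = -3/2y³ - 5/4y² + ¾y.
  reduce S modulo (f_1, f_2):
  remainder -33/32y ≠ 0; add h_3 = -33/32y to the basis.

S(f_1,h_3): lcm = xy. S = -3/2y² - ¾x - 5/4y + ¾.
  reduce S modulo (f_1, f_2, h_3):
  remainder -¾x + ¾ ≠ 0; add h_4 = -¾x + ¾ to the basis.

The other S-polynomials (S(f_2,h_3), S(f_1,h_4), S(f_2,h_4), S(h_3,h_4)) all reduce to 0 modulo the current basis, so we have a Gröbner basis.
Inter-reduce: drop elements whose leading term is divisible by another's, tail-reduce, and make monic.
Reduced Gröbner basis: {x - 1, y}.
Label its elements g_1 = x - 1, g_2 = y.

Reduce p = -⅕xy - y² + 2x - 7 modulo G:
  leading term xy: subtract (-⅕y)·g_1 from -⅕xy - y² + 2x - 7 → -y² + 2x - ⅕y - 7
  leading term y²: subtract (-y)·g_2 from -y² + 2x - ⅕y - 7 → 2x - ⅕y - 7
  leading term x: subtract (2)·g_1 from 2x - ⅕y - 7 → -⅕y - 5
  leading term y: subtract (-⅕)·g_2 from -⅕y - 5 → -5
  leading term 1: no divisor's leading term divides it; move -5 to the remainder.
  normal form = -5.
The normal form is nonzero, so p ∉ I. Since p minus its normal form lies in I, I + (p) = I + (r) where r = -5; decide whether this ideal is the whole ring.
Here r = -5 is a nonzero constant, hence a unit: 1 ∈ I + (p), the Gröbner basis of I + (p) is {1}, and the enlarged system has no common solution — adjoining p is inconsistent.

Adjoining -⅕xy - y² + 2x - 7 makes the ideal the whole ring: the system is inconsistent.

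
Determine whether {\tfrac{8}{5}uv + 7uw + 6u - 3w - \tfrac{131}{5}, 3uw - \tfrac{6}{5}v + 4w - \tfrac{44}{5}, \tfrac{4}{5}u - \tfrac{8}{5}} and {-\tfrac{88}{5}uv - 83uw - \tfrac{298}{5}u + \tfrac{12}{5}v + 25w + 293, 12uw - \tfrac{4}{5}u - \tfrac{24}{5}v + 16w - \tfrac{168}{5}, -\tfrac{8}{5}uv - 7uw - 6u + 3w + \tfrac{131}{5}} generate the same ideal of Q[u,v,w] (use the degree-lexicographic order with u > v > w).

Yes, the ideals are equal.

Equality of ideals is decidable: compute both reduced Gröbner bases (unique for the ordering) and check whether they agree.
Buchberger on the first generating set:
f_1 = \tfrac{8}{5}uv + 7uw + 6u - 3w - \tfrac{131}{5}, LT = uv.
f_2 = 3uw - \tfrac{6}{5}v + 4w - \tfrac{44}{5}, LT = uw.
f_3 = \tfrac{4}{5}u - \tfrac{8}{5}, LT = u.

S(f_1,f_2): lcm = uvw. S = \tfrac{35}{8}uw^{2} + \tfrac{15}{4}uw + \tfrac{2}{5}v^{2} - \tfrac{4}{3}vw - \tfrac{15}{8}w^{2} + \tfrac{44}{15}v - \tfrac{131}{8}w.
  reduce S modulo (f_1, f_2, f_3):
  remainder \tfrac{2}{5}v^{2} + \tfrac{5}{12}vw - \tfrac{185}{24}w^{2} + \tfrac{133}{30}v - \tfrac{205}{24}w + 11 ≠ 0; add g_4 = \tfrac{2}{5}v^{2} + \tfrac{5}{12}vw - \tfrac{185}{24}w^{2} + \tfrac{133}{30}v - \tfrac{205}{24}w + 11 to the basis.

S(f_1,f_3): lcm = uv. S = \tfrac{35}{8}uw + \tfrac{15}{4}u + 2v - \tfrac{15}{8}w - \tfrac{131}{8}.
  reduce S modulo (f_1, f_2, f_3, g_4):
  remainder \tfrac{15}{4}v - \tfrac{185}{24}w + \tfrac{95}{24} ≠ 0; add g_5 = \tfrac{15}{4}v - \tfrac{185}{24}w + \tfrac{95}{24} to the basis.

S(f_2,f_3): lcm = uw. S = -\tfrac{2}{5}v + \tfrac{10}{3}w - \tfrac{44}{15}.
  reduce S modulo (f_1, f_2, f_3, g_4, g_5):
  remainder \tfrac{113}{45}w - \tfrac{113}{45} ≠ 0; add g_6 = \tfrac{113}{45}w - \tfrac{113}{45} to the basis.

The other S-polynomials (S(f_1,g_4), S(f_2,g_4), S(f_3,g_4), S(f_1,g_5), S(f_2,g_5), S(f_3,g_5), S(g_4,g_5), S(f_1,g_6), S(f_2,g_6), S(f_3,g_6), S(g_4,g_6), S(g_5,g_6)) all reduce to 0 modulo the current basis, so we have a Gröbner basis.
Inter-reduce: drop elements whose leading term is divisible by another's, tail-reduce, and make monic.
Reduced Gröbner basis: {u - 2, v - 1, w - 1}.

Buchberger on the second generating set:
h_1 = -\tfrac{88}{5}uv - 83uw - \tfrac{298}{5}u + \tfrac{12}{5}v + 25w + 293, LT = uv.
h_2 = 12uw - \tfrac{4}{5}u - \tfrac{24}{5}v + 16w - \tfrac{168}{5}, LT = uw.
h_3 = -\tfrac{8}{5}uv - 7uw - 6u + 3w + \tfrac{131}{5}, LT = uv.

S(h_1,h_2): lcm = uvw. S = \tfrac{415}{88}uw^{2} + \tfrac{1}{15}uv + \tfrac{149}{44}uw + \tfrac{2}{5}v^{2} - \tfrac{97}{66}vw - \tfrac{125}{88}w^{2} + \tfrac{14}{5}v - \tfrac{1465}{88}w.
  reduce S modulo (h_1, h_2, h_3):
  remainder \tfrac{2}{5}v^{2} + \tfrac{5}{12}vw - \tfrac{185}{24}w^{2} + \tfrac{229}{55}v - \tfrac{173}{22}w + \tfrac{1271}{120} ≠ 0; add k_4 = \tfrac{2}{5}v^{2} + \tfrac{5}{12}vw - \tfrac{185}{24}w^{2} + \tfrac{229}{55}v - \tfrac{173}{22}w + \tfrac{1271}{120} to the basis.

S(h_1,h_3): lcm = uv. S = \tfrac{15}{44}uw - \tfrac{4}{11}u - \tfrac{3}{22}v + \tfrac{5}{11}w - \tfrac{3}{11}.
  reduce S modulo (h_1, h_2, h_3, k_4):
  remainder -\tfrac{15}{44}u + \tfrac{15}{22} ≠ 0; add k_5 = -\tfrac{15}{44}u + \tfrac{15}{22} to the basis.

S(h_2,h_3): lcm = uvw. S = -\tfrac{35}{8}uw^{2} - \tfrac{1}{15}uv - \tfrac{15}{4}uw - \tfrac{2}{5}v^{2} + \tfrac{4}{3}vw + \tfrac{15}{8}w^{2} - \tfrac{14}{5}v + \tfrac{131}{8}w.
  reduce S modulo (h_1, h_2, h_3, k_4, k_5):
  remainder -\tfrac{3}{22}v + \tfrac{25}{22}w - 1 ≠ 0; add k_6 = -\tfrac{3}{22}v + \tfrac{25}{22}w - 1 to the basis.

S(h_3,k_4): lcm = uv^{2}. S = \tfrac{10}{3}uvw + \tfrac{925}{48}uw^{2} - \tfrac{293}{44}uv + \tfrac{865}{44}uw - \tfrac{15}{8}vw - \tfrac{1271}{48}u - \tfrac{131}{8}v.
  reduce S modulo (h_1, h_2, h_3, k_4, k_5, k_6):
  remainder -\tfrac{2825}{352}w + \tfrac{2825}{352} ≠ 0; add k_7 = -\tfrac{2825}{352}w + \tfrac{2825}{352} to the basis.

The other S-polynomials (S(h_1,k_4), S(h_2,k_4), S(h_1,k_5), S(h_2,k_5), S(h_3,k_5), S(k_4,k_5), S(h_1,k_6), S(h_2,k_6), S(h_3,k_6), S(k_4,k_6), S(k_5,k_6), S(h_1,k_7), S(h_2,k_7), S(h_3,k_7), S(k_4,k_7), S(k_5,k_7), S(k_6,k_7)) all reduce to 0 modulo the current basis, so we have a Gröbner basis.
Inter-reduce: drop elements whose leading term is divisible by another's, tail-reduce, and make monic.
Reduced Gröbner basis: {u - 2, v - 1, w - 1}.

Same reduced basis, so the two generating sets span the same ideal.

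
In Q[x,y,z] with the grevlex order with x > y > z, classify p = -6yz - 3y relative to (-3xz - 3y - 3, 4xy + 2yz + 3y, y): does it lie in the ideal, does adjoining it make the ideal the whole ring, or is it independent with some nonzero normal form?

-6yz - 3y lies in I (it reduces to 0).

First compute the reduced Gröbner basis of I by Buchberger's algorithm.
f_1 = -3xz - 3y - 3, LT = xz.
f_2 = 4xy + 2yz + 3y, LT = xy.
f_3 = y, LT = y.

The S-polynomials (S(f_1,f_2), S(f_1,f_3), S(f_2,f_3)) all reduce to 0 modulo the current basis, so we have a Gröbner basis.
Inter-reduce: drop elements whose leading term is divisible by another's, tail-reduce, and make monic.
Reduced Gröbner basis: {xz + 1, y}.
Label its elements g_1 = xz + 1, g_2 = y.

Reduce p = -6yz - 3y modulo G:
  leading term yz: subtract (-6z)·g_2 from -6yz - 3y → -3y
  leading term y: subtract (-3)·g_2 from -3y → 0
  normal form = 0.
Since the normal form is 0, p ∈ I.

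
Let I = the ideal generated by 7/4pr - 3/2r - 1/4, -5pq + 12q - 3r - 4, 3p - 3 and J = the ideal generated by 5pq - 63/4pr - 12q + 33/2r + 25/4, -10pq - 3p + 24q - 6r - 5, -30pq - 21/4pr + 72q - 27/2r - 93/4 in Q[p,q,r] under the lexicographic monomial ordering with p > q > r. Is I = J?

Yes, the ideals are equal.

For a fixed monomial order, each ideal has a unique reduced Gröbner basis; comparing bases decides equality.
Buchberger on the first generating set:
f_1 = 7/4pr - 3/2r - 1/4, LT = pr.
f_2 = -5pq + 12q - 3r - 4, LT = pq.
f_3 = 3p - 3, LT = p.

S(f_1,f_2): lcm = pqr. S = 54/35qr - 1/7q - 3/5r^2 - 4/5r.
  reduce S modulo (f_1, f_2, f_3):
  remainder 54/35qr - 1/7q - 3/5r^2 - 4/5r ≠ 0; add g_4 = 54/35qr - 1/7q - 3/5r^2 - 4/5r to the basis.

S(f_1,f_3): lcm = pr. S = 1/7r - 1/7.
  reduce S modulo (f_1, f_2, f_3, g_4):
  remainder 1/7r - 1/7 ≠ 0; add g_5 = 1/7r - 1/7 to the basis.

S(f_2,f_3): lcm = pq. S = -7/5q + 3/5r + 4/5.
  reduce S modulo (f_1, f_2, f_3, g_4, g_5):
  remainder -7/5q + 7/5 ≠ 0; add g_6 = -7/5q + 7/5 to the basis.

The other S-polynomials (S(f_1,g_4), S(f_2,g_4), S(f_3,g_4), S(f_1,g_5), S(f_2,g_5), S(f_3,g_5), S(g_4,g_5), S(f_1,g_6), S(f_2,g_6), S(f_3,g_6), S(g_4,g_6), S(g_5,g_6)) all reduce to 0 modulo the current basis, so we have a Gröbner basis.
Inter-reduce: drop elements whose leading term is divisible by another's, tail-reduce, and make monic.
Reduced Gröbner basis: {p - 1, q - 1, r - 1}.

Buchberger on the second generating set:
h_1 = 5pq - 63/4pr - 12q + 33/2r + 25/4, LT = pq.
h_2 = -10pq - 3p + 24q - 6r - 5, LT = pq.
h_3 = -30pq - 21/4pr + 72q - 27/2r - 93/4, LT = pq.

S(h_1,h_2): lcm = pq. S = -63/20pr - 3/10p + 27/10r + 3/4.
  reduce S modulo (h_1, h_2, h_3):
  remainder -63/20pr - 3/10p + 27/10r + 3/4 ≠ 0; add k_4 = -63/20pr - 3/10p + 27/10r + 3/4 to the basis.

S(h_1,h_3): lcm = pq. S = -133/40pr + 57/20r + 19/40.
  reduce S modulo (h_1, h_2, h_3, k_4):
  remainder 19/60p - 19/60 ≠ 0; add k_5 = 19/60p - 19/60 to the basis.

S(h_1,k_4): lcm = pqr. S = -2/21pq - 63/20pr^2 - 54/35qr + 5/21q + 33/10r^2 + 5/4r.
  reduce S modulo (h_1, h_2, h_3, k_4, k_5):
  remainder -54/35qr + 1/105q + 3/5r^2 + 57/70r + 5/42 ≠ 0; add k_6 = -54/35qr + 1/105q + 3/5r^2 + 57/70r + 5/42 to the basis.

S(h_3,k_4): lcm = pqr. S = -2/21pq + 7/40pr^2 - 54/35qr + 5/21q + 9/20r^2 + 31/40r.
  reduce S modulo (h_1, h_2, h_3, k_4, k_5, k_6):
  remainder 19/420r - 19/420 ≠ 0; add k_7 = 19/420r - 19/420 to the basis.

S(h_1,k_5): lcm = pq. S = -63/20pr - 7/5q + 33/10r + 5/4.
  reduce S modulo (h_1, h_2, h_3, k_4, k_5, k_6, k_7):
  remainder -7/5q + 7/5 ≠ 0; add k_8 = -7/5q + 7/5 to the basis.

The other S-polynomials (S(h_2,h_3), S(h_2,k_4), S(h_2,k_5), S(h_3,k_5), S(k_4,k_5), S(h_1,k_6), S(h_2,k_6), S(h_3,k_6), S(k_4,k_6), S(k_5,k_6), S(h_1,k_7), S(h_2,k_7), S(h_3,k_7), S(k_4,k_7), S(k_5,k_7), S(k_6,k_7), S(h_1,k_8), S(h_2,k_8), S(h_3,k_8), S(k_4,k_8), S(k_5,k_8), S(k_6,k_8), S(k_7,k_8)) all reduce to 0 modulo the current basis, so we have a Gröbner basis.
Inter-reduce: drop elements whose leading term is divisible by another's, tail-reduce, and make monic.
Reduced Gröbner basis: {p - 1, q - 1, r - 1}.

Same reduced basis, so the two generating sets span the same ideal.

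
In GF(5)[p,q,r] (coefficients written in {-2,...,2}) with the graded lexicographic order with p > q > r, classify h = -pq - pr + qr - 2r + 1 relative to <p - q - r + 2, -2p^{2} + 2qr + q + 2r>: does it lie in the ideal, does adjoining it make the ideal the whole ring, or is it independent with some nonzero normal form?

-pq - pr + qr - 2r + 1 lies in I (it reduces to 0).

First compute the reduced Gröbner basis of I by Buchberger's algorithm.
f_1 = p - q - r + 2, LT = p.
f_2 = -2p^{2} + 2qr + q + 2r, LT = p^{2}.

S(f_1,f_2): lcm = p^{2}. S = -pq - pr + qr + 2p - 2q + r.
  leading term pq: subtract (-q)·f_1 from -pq - pr + qr + 2p - 2q + r → -pr - q^{2} + 2p + r
  leading term pr: subtract (-r)·f_1 from -pr - q^{2} + 2p + r → -q^{2} - qr - r^{2} + 2p - 2r
  leading term q^{2}: no divisor's leading term divides it; move -q^{2} to the remainder.
  leading term qr: no divisor's leading term divides it; move -qr to the remainder.
  leading term r^{2}: no divisor's leading term divides it; move -r^{2} to the remainder.
  leading term p: subtract (2)·f_1 from 2p - 2r → 2q + 1
  leading term q: no divisor's leading term divides it; move 2q to the remainder.
  leading term 1: no divisor's leading term divides it; move 1 to the remainder.
  remainder -q^{2} - qr - r^{2} + 2q + 1 ≠ 0; add k_3 = -q^{2} - qr - r^{2} + 2q + 1 to the basis.

The other S-polynomials (S(f_1,k_3), S(f_2,k_3)) all reduce to 0 modulo the current basis, so we have a Gröbner basis.
Inter-reduce: drop elements whose leading term is divisible by another's, tail-reduce, and make monic.
Reduced Gröbner basis: {q^{2} + qr + r^{2} - 2q - 1, p - q - r + 2}.
Label its elements g_1 = q^{2} + qr + r^{2} - 2q - 1, g_2 = p - q - r + 2.

Reduce h = -pq - pr + qr - 2r + 1 modulo G:
  leading term pq: subtract (-q)·g_2 from -pq - pr + qr - 2r + 1 → -pr - q^{2} + 2q - 2r + 1
  leading term pr: subtract (-r)·g_2 from -pr - q^{2} + 2q - 2r + 1 → -q^{2} - qr - r^{2} + 2q + 1
  leading term q^{2}: subtract (-1)·g_1 from -q^{2} - qr - r^{2} + 2q + 1 → 0
  normal form = 0.
Since the normal form is 0, h ∈ I.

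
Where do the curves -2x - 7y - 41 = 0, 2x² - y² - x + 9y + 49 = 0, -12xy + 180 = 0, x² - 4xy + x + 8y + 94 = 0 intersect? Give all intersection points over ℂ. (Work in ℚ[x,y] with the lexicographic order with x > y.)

{(-3, -5)}

Compute a lex Gröbner basis by Buchberger's algorithm.
f_1 = -2x - 7y - 41, LT = x.
f_2 = 2x² - x - y² + 9y + 49, LT = x².
f_3 = -12xy + 180, LT = xy.
f_4 = x² - 4xy + x + 8y + 94, LT = x².

S(f_1,f_2): lcm = x². S = 7/2xy + 21x + ½y² - 9/2y - 49/2.
  leading term xy: subtract (-7/4y)·f_1 from 7/2xy + 21x + ½y² - 9/2y - 49/2 → 21x - 47/4y² - 305/4y - 49/2
  leading term x: subtract (-21/2)·f_1 from 21x - 47/4y² - 305/4y - 49/2 → -47/4y² - 599/4y - 455
  leading term y²: no divisor's leading term divides it; move -47/4y² to the remainder.
  leading term y: no divisor's leading term divides it; move -599/4y to the remainder.
  leading term 1: no divisor's leading term divides it; move -455 to the remainder.
  remainder -47/4y² - 599/4y - 455 ≠ 0; add h_5 = -47/4y² - 599/4y - 455 to the basis.

S(f_1,f_3): lcm = xy. S = 7/2y² + 41/2y + 15.
  leading term y²: subtract (-14/47)·h_5 from 7/2y² + 41/2y + 15 → -1133/47y - 5665/47
  leading term y: no divisor's leading term divides it; move -1133/47y to the remainder.
  leading term 1: no divisor's leading term divides it; move -5665/47 to the remainder.
  remainder -1133/47y - 5665/47 ≠ 0; add h_6 = -1133/47y - 5665/47 to the basis.

S(f_1,f_4): lcm = x². S = 15/2xy + 39/2x - 8y - 94.
  leading term xy: subtract (-15/4y)·f_1 from 15/2xy + 39/2x - 8y - 94 → 39/2x - 105/4y² - 647/4y - 94
  leading term x: subtract (-39/4)·f_1 from 39/2x - 105/4y² - 647/4y - 94 → -105/4y² - 230y - 1975/4
  leading term y²: subtract (105/47)·h_5 from -105/4y² - 230y - 1975/4 → 19655/188y + 98275/188
  leading term y: subtract (-19655/4532)·h_6 from 19655/188y + 98275/188 → 0
  remainder 0.

S(f_2,f_3): lcm = x²y. S = -½xy + 15x - ½y³ + 9/2y² + 49/2y.
  leading term xy: subtract (¼y)·f_1 from -½xy + 15x - ½y³ + 9/2y² + 49/2y → 15x - ½y³ + 25/4y² + 139/4y
  leading term x: subtract (-15/2)·f_1 from 15x - ½y³ + 25/4y² + 139/4y → -½y³ + 25/4y² - 71/4y - 615/2
  leading term y³: subtract (2/47y)·h_5 from -½y³ + 25/4y² - 71/4y - 615/2 → 2373/188y² + 303/188y - 615/2
  leading term y²: subtract (-2373/2209)·h_5 from 2373/188y² + 303/188y - 615/2 → -703593/4418y - 3517965/4418
  leading term y: subtract (621/94)·h_6 from -703593/4418y - 3517965/4418 → 0
  remainder 0.

S(f_2,f_4): lcm = x². S = 4xy - 3/2x - ½y² - 7/2y - 139/2.
  leading term xy: subtract (-2y)·f_1 from 4xy - 3/2x - ½y² - 7/2y - 139/2 → -3/2x - 29/2y² - 171/2y - 139/2
  leading term x: subtract (¾)·f_1 from -3/2x - 29/2y² - 171/2y - 139/2 → -29/2y² - 321/4y - 155/4
  leading term y²: subtract (58/47)·h_5 from -29/2y² - 321/4y - 155/4 → 19655/188y + 98275/188
  leading term y: subtract (-19655/4532)·h_6 from 19655/188y + 98275/188 → 0
  remainder 0.

S(f_3,f_4): lcm = x²y. S = 4xy² - xy - 15x - 8y² - 94y.
  leading term xy²: subtract (-2y²)·f_1 from 4xy² - xy - 15x - 8y² - 94y → -xy - 15x - 14y³ - 90y² - 94y
  leading term xy: subtract (½y)·f_1 from -xy - 15x - 14y³ - 90y² - 94y → -15x - 14y³ - 173/2y² - 147/2y
  leading term x: subtract (15/2)·f_1 from -15x - 14y³ - 173/2y² - 147/2y → -14y³ - 173/2y² - 21y + 615/2
  leading term y³: subtract (56/47y)·h_5 from -14y³ - 173/2y² - 21y + 615/2 → 8641/94y² + 24493/47y + 615/2
  leading term y²: subtract (-17282/2209)·h_5 from 8641/94y² + 24493/47y + 615/2 → -2873617/4418y - 14368085/4418
  leading term y: subtract (2873617/106502)·h_6 from -2873617/4418y - 14368085/4418 → 0
  remainder 0.

S(f_1,h_5): leading monomials are coprime, so the S-polynomial reduces to 0 (Buchberger's first criterion).
S(f_2,h_5): leading monomials are coprime, so the S-polynomial reduces to 0 (Buchberger's first criterion).
S(f_3,h_5): lcm = xy². S = -599/47xy - 1820/47x - 15y.
  leading term xy: subtract (599/94y)·f_1 from -599/47xy - 1820/47x - 15y → -1820/47x + 4193/94y² + 23149/94y
  leading term x: subtract (910/47)·f_1 from -1820/47x + 4193/94y² + 23149/94y → 4193/94y² + 35889/94y + 37310/47
  leading term y²: subtract (-8386/2209)·h_5 from 4193/94y² + 35889/94y + 37310/47 → -412412/2209y - 2062060/2209
  leading term y: subtract (364/47)·h_6 from -412412/2209y - 2062060/2209 → 0
  remainder 0.

S(f_4,h_5): leading monomials are coprime, so the S-polynomial reduces to 0 (Buchberger's first criterion).
S(f_1,h_6): leading monomials are coprime, so the S-polynomial reduces to 0 (Buchberger's first criterion).
S(f_2,h_6): leading monomials are coprime, so the S-polynomial reduces to 0 (Buchberger's first criterion).
S(f_3,h_6): lcm = xy. S = -5x - 15.
  leading term x: subtract (5/2)·f_1 from -5x - 15 → 35/2y + 175/2
  leading term y: subtract (-1645/2266)·h_6 from 35/2y + 175/2 → 0
  remainder 0.

S(f_4,h_6): leading monomials are coprime, so the S-polynomial reduces to 0 (Buchberger's first criterion).
S(h_5,h_6): lcm = y². S = 364/47y + 1820/47.
  leading term y: subtract (-364/1133)·h_6 from 364/47y + 1820/47 → 0
  remainder 0.

Every S-polynomial of the final basis reduces to 0, so we have a Gröbner basis.
Inter-reduce: drop elements whose leading term is divisible by another's, tail-reduce, and make monic.
Reduced Gröbner basis: {x + 3, y + 5}.

Elimination: the polynomial y + 5 lies in the elimination ideal for y, so y ∈ {-5}. For each such y, the remaining basis elements (now univariate) give the rest of the solution.
  y = -5: the earlier basis element becomes x + 3 = 0, giving x = -3 — point (-3, -5).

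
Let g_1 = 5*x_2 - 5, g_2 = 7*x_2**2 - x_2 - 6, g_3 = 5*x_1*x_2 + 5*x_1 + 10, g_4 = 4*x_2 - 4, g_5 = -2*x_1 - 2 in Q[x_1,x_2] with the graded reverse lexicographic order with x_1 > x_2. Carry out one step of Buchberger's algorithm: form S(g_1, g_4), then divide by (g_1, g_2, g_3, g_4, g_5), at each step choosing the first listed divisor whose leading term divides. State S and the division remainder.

lcm(LM(g_1), LM(g_4)) = x_2.
S = (lcm/LT(g_1))·g_1 − (lcm/LT(g_4))·g_4 = 0.
Reduce S modulo (g_1, g_2, g_3, g_4, g_5) in that order:
The remainder is 0, so this S-polynomial contributes no new basis element.
This is the inner loop of Buchberger's algorithm — each nonzero remainder becomes a new basis element.

S(g_1, g_4) = 0; remainder on division = 0.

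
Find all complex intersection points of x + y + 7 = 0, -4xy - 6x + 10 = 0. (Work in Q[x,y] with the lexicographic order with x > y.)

Compute a lex Gröbner basis by Buchberger's algorithm.
f_1 = x + y + 7, LT = x.
f_2 = -4xy - 6x + 10, LT = xy.

S(f_1,f_2): lcm = xy. S = -3/2x + y^2 + 7y + 5/2.
  leading term x: subtract (-3/2)·f_1 from -3/2x + y^2 + 7y + 5/2 → y^2 + 17/2y + 13
  leading term y^2: no divisor's leading term divides it; move y^2 to the remainder.
  leading term y: no divisor's leading term divides it; move 17/2y to the remainder.
  leading term 1: no divisor's leading term divides it; move 13 to the remainder.
  remainder y^2 + 17/2y + 13 ≠ 0; add h_3 = y^2 + 17/2y + 13 to the basis.

S(f_1,h_3): leading monomials are coprime, so the S-polynomial reduces to 0 (Buchberger's first criterion).
S(f_2,h_3): lcm = xy^2. S = -7xy - 13x - 5/2y.
  leading term xy: subtract (-7y)·f_1 from -7xy - 13x - 5/2y → -13x + 7y^2 + 93/2y
  leading term x: subtract (-13)·f_1 from -13x + 7y^2 + 93/2y → 7y^2 + 119/2y + 91
  leading term y^2: subtract (7)·h_3 from 7y^2 + 119/2y + 91 → 0
  remainder 0.

Every S-polynomial of the final basis reduces to 0, so we have a Gröbner basis.
Inter-reduce: drop elements whose leading term is divisible by another's, tail-reduce, and make monic.
Reduced Gröbner basis: {x + y + 7, y^2 + 17/2y + 13}.

From the last basis element, y^2 + 17/2y + 13 = 0, so y takes values in {-13/2, -2}. Each choice, substituted upward through the basis, yields the corresponding point(s) of the solution set.
  y = -13/2: the earlier basis element becomes x + 1/2 = 0, giving x = -1/2 — point (-1/2, -13/2).
  y = -2: the earlier basis element becomes x + 5 = 0, giving x = -5 — point (-5, -2).
Substituting each solution back into the original system confirms all equations vanish.

{(-1/2, -13/2), (-5, -2)}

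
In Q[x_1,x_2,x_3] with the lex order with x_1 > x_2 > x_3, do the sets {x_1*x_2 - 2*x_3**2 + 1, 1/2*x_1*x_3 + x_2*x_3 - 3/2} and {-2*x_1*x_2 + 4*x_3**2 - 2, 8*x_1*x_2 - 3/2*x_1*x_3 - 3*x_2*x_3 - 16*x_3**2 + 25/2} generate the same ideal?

Yes, the ideals are equal.

Since reduced Gröbner bases are canonical representatives of ideals under a given ordering, it suffices to compute and compare them.
Buchberger on the first generating set:
f_1 = x_1*x_2 - 2*x_3**2 + 1, LT = x_1*x_2.
f_2 = 1/2*x_1*x_3 + x_2*x_3 - 3/2, LT = x_1*x_3.

S(f_1,f_2): lcm = x_1*x_2*x_3. S = -2*x_2**2*x_3 + 3*x_2 - 2*x_3**3 + x_3.
  leading term x_2**2*x_3: no divisor's leading term divides it; move -2*x_2**2*x_3 to the remainder.
  leading term x_2: no divisor's leading term divides it; move 3*x_2 to the remainder.
  leading term x_3**3: no divisor's leading term divides it; move -2*x_3**3 to the remainder.
  leading term x_3: no divisor's leading term divides it; move x_3 to the remainder.
  remainder -2*x_2**2*x_3 + 3*x_2 - 2*x_3**3 + x_3 ≠ 0; add g_3 = -2*x_2**2*x_3 + 3*x_2 - 2*x_3**3 + x_3 to the basis.

The other S-polynomials (S(f_1,g_3), S(f_2,g_3)) all reduce to 0 modulo the current basis, so we have a Gröbner basis.
Inter-reduce: drop elements whose leading term is divisible by another's, tail-reduce, and make monic.
Reduced Gröbner basis: {x_1*x_2 - 2*x_3**2 + 1, x_1*x_3 + 2*x_2*x_3 - 3, x_2**2*x_3 - 3/2*x_2 + x_3**3 - 1/2*x_3}.

Buchberger on the second generating set:
h_1 = -2*x_1*x_2 + 4*x_3**2 - 2, LT = x_1*x_2.
h_2 = 8*x_1*x_2 - 3/2*x_1*x_3 - 3*x_2*x_3 - 16*x_3**2 + 25/2, LT = x_1*x_2.

S(h_1,h_2): lcm = x_1*x_2. S = 3/16*x_1*x_3 + 3/8*x_2*x_3 - 9/16.
  leading term x_1*x_3: no divisor's leading term divides it; move 3/16*x_1*x_3 to the remainder.
  leading term x_2*x_3: no divisor's leading term divides it; move 3/8*x_2*x_3 to the remainder.
  leading term 1: no divisor's leading term divides it; move -9/16 to the remainder.
  remainder 3/16*x_1*x_3 + 3/8*x_2*x_3 - 9/16 ≠ 0; add k_3 = 3/16*x_1*x_3 + 3/8*x_2*x_3 - 9/16 to the basis.

S(h_1,k_3): lcm = x_1*x_2*x_3. S = -2*x_2**2*x_3 + 3*x_2 - 2*x_3**3 + x_3.
  leading term x_2**2*x_3: no divisor's leading term divides it; move -2*x_2**2*x_3 to the remainder.
  leading term x_2: no divisor's leading term divides it; move 3*x_2 to the remainder.
  leading term x_3**3: no divisor's leading term divides it; move -2*x_3**3 to the remainder.
  leading term x_3: no divisor's leading term divides it; move x_3 to the remainder.
  remainder -2*x_2**2*x_3 + 3*x_2 - 2*x_3**3 + x_3 ≠ 0; add k_4 = -2*x_2**2*x_3 + 3*x_2 - 2*x_3**3 + x_3 to the basis.

The other S-polynomials (S(h_2,k_3), S(h_1,k_4), S(h_2,k_4), S(k_3,k_4)) all reduce to 0 modulo the current basis, so we have a Gröbner basis.
Inter-reduce: drop elements whose leading term is divisible by another's, tail-reduce, and make monic.
Reduced Gröbner basis: {x_1*x_2 - 2*x_3**2 + 1, x_1*x_3 + 2*x_2*x_3 - 3, x_2**2*x_3 - 3/2*x_2 + x_3**3 - 1/2*x_3}.

Same reduced basis, so the two generating sets span the same ideal.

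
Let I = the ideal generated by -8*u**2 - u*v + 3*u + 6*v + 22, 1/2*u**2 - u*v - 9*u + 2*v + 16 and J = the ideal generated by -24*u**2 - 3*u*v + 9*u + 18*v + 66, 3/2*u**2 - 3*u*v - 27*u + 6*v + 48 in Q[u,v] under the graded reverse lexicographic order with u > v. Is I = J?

Equality of ideals is decidable: compute both reduced Gröbner bases (unique for the ordering) and check whether they agree.
Buchberger on the first generating set:
f_1 = -8*u**2 - u*v + 3*u + 6*v + 22, LT = u**2.
f_2 = 1/2*u**2 - u*v - 9*u + 2*v + 16, LT = u**2.

S(f_1,f_2): lcm = u**2. S = 17/8*u*v + 141/8*u - 19/4*v - 139/4.
  reduce S modulo (f_1, f_2):
  remainder 17/8*u*v + 141/8*u - 19/4*v - 139/4 ≠ 0; add g_3 = 17/8*u*v + 141/8*u - 19/4*v - 139/4 to the basis.

S(f_1,g_3): lcm = u**2*v. S = 1/8*u*v**2 - 141/17*u**2 + 253/136*u*v - 3/4*v**2 + 278/17*u - 11/4*v.
  reduce S modulo (f_1, f_2, g_3):
  remainder -8/17*v**2 - 632/289*u - 800/289*v + 2200/289 ≠ 0; add g_4 = -8/17*v**2 - 632/289*u - 800/289*v + 2200/289 to the basis.

The other S-polynomials (S(f_2,g_3), S(f_1,g_4), S(f_2,g_4), S(g_3,g_4)) all reduce to 0 modulo the current basis, so we have a Gröbner basis.
Inter-reduce: drop elements whose leading term is divisible by another's, tail-reduce, and make monic.
Reduced Gröbner basis: {u**2 - 24/17*u - 8/17*v - 12/17, u*v + 141/17*u - 38/17*v - 278/17, v**2 + 79/17*u + 100/17*v - 275/17}.

Buchberger on the second generating set:
h_1 = -24*u**2 - 3*u*v + 9*u + 18*v + 66, LT = u**2.
h_2 = 3/2*u**2 - 3*u*v - 27*u + 6*v + 48, LT = u**2.

S(h_1,h_2): lcm = u**2. S = 17/8*u*v + 141/8*u - 19/4*v - 139/4.
  reduce S modulo (h_1, h_2):
  remainder 17/8*u*v + 141/8*u - 19/4*v - 139/4 ≠ 0; add k_3 = 17/8*u*v + 141/8*u - 19/4*v - 139/4 to the basis.

S(h_1,k_3): lcm = u**2*v. S = 1/8*u*v**2 - 141/17*u**2 + 253/136*u*v - 3/4*v**2 + 278/17*u - 11/4*v.
  reduce S modulo (h_1, h_2, k_3):
  remainder -8/17*v**2 - 632/289*u - 800/289*v + 2200/289 ≠ 0; add k_4 = -8/17*v**2 - 632/289*u - 800/289*v + 2200/289 to the basis.

The other S-polynomials (S(h_2,k_3), S(h_1,k_4), S(h_2,k_4), S(k_3,k_4)) all reduce to 0 modulo the current basis, so we have a Gröbner basis.
Inter-reduce: drop elements whose leading term is divisible by another's, tail-reduce, and make monic.
Reduced Gröbner basis: {u**2 - 24/17*u - 8/17*v - 12/17, u*v + 141/17*u - 38/17*v - 278/17, v**2 + 79/17*u + 100/17*v - 275/17}.

These coincide, so the ideals are equal.

Yes, the ideals are equal.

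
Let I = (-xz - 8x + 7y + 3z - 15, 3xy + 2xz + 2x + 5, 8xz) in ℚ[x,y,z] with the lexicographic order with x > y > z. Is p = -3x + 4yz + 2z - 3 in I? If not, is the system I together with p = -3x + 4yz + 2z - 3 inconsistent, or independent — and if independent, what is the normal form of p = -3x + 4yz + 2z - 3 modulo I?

First compute the reduced Gröbner basis of I by Buchberger's algorithm.
f_1 = -xz - 8x + 7y + 3z - 15, LT = xz.
f_2 = 3xy + 2xz + 2x + 5, LT = xy.
f_3 = 8xz, LT = xz.

S(f_1,f_2): lcm = xyz. S = 8xy - ⅔xz² - ⅔xz - 7y² - 3yz + 15y - 5/3z.
  reduce S modulo (f_1, f_2, f_3):
  remainder -7y² - 23/3yz + 31/3y - 2z² + 19/3z - 10/3 ≠ 0; add h_4 = -7y² - 23/3yz + 31/3y - 2z² + 19/3z - 10/3 to the basis.

S(f_1,f_3): lcm = xz. S = 8x - 7y - 3z + 15.
  reduce S modulo (f_1, f_2, f_3, h_4):
  remainder 8x - 7y - 3z + 15 ≠ 0; add h_5 = 8x - 7y - 3z + 15 to the basis.

S(f_2,f_3): lcm = xyz. S = ⅔xz² + ⅔xz + 5/3z.
  reduce S modulo (f_1, f_2, f_3, h_4, h_5):
  remainder 14/3yz + 2z² - 25/3z ≠ 0; add h_6 = 14/3yz + 2z² - 25/3z to the basis.

S(f_1,h_5): lcm = xz. S = 8x + ⅞yz - 7y + ⅜z² - 39/8z + 15.
  reduce S modulo (f_1, f_2, f_3, h_4, h_5, h_6):
  remainder -5/16z ≠ 0; add h_7 = -5/16z to the basis.

The other S-polynomials (S(f_1,h_4), S(f_2,h_4), S(f_3,h_4), S(f_2,h_5), S(f_3,h_5), S(h_4,h_5), S(f_1,h_6), S(f_2,h_6), S(f_3,h_6), S(h_4,h_6), S(h_5,h_6), S(f_1,h_7), S(f_2,h_7), S(f_3,h_7), S(h_4,h_7), S(h_5,h_7), S(h_6,h_7)) all reduce to 0 modulo the current basis, so we have a Gröbner basis.
Inter-reduce: drop elements whose leading term is divisible by another's, tail-reduce, and make monic.
Reduced Gröbner basis: {x - ⅞y + 15/8, y² - 31/21y + 10/21, z}.
Label its elements g_1 = x - ⅞y + 15/8, g_2 = y² - 31/21y + 10/21, g_3 = z.

Reduce p = -3x + 4yz + 2z - 3 modulo G:
  leading term x: subtract (-3)·g_1 from -3x + 4yz + 2z - 3 → 4yz - 21/8y + 2z + 21/8
  leading term yz: subtract (4y)·g_3 from 4yz - 21/8y + 2z + 21/8 → -21/8y + 2z + 21/8
  leading term y: no divisor's leading term divides it; move -21/8y to the remainder.
  leading term z: subtract (2)·g_3 from 2z + 21/8 → 21/8
  leading term 1: no divisor's leading term divides it; move 21/8 to the remainder.
  normal form = -21/8y + 21/8.
The normal form is nonzero, so p ∉ I. Since p minus its normal form lies in I, I + (p) = I + (r) where r = -21/8y + 21/8; decide whether this ideal is the whole ring.
Run Buchberger on G together with r (pairs among the g_i already reduce to 0 since G is a Gröbner basis):
g_1 = x - ⅞y + 15/8, LT = x.
g_2 = y² - 31/21y + 10/21, LT = y².
g_3 = z, LT = z.
r = -21/8y + 21/8, LT = y.

The S-polynomials (S(g_1,g_2), S(g_1,g_3), S(g_1,r), S(g_2,g_3), S(g_2,r), S(g_3,r)) all reduce to 0 modulo the current basis, so we have a Gröbner basis.
Inter-reduce: drop elements whose leading term is divisible by another's, tail-reduce, and make monic.
Reduced Gröbner basis: {x + 1, y - 1, z}.
The reduced Gröbner basis of I + (p) is {x + 1, y - 1, z} ≠ {1}, a proper ideal, so the enlarged system stays consistent: p is independent of I, with normal form -21/8y + 21/8.

-3x + 4yz + 2z - 3 is independent of I; its normal form modulo I is -21/8y + 21/8.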